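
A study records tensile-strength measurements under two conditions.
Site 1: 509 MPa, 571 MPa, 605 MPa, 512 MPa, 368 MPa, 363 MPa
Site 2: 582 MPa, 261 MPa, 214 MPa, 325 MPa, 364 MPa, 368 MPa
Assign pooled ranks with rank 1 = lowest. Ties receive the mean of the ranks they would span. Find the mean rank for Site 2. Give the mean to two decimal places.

4.75

Sorted (ascending): 214, 261, 325, 363, 364, 368, 368, 509, 512, 571, 582, 605
The 2 values of 368 occupy positions 6–7 → average rank (6+7)/2 = 6.5.
Site 2 values → pooled ranks: 582→11, 261→2, 214→1, 325→3, 364→5, 368→6.5
Mean rank = (11 + 2 + 1 + 3 + 5 + 6.5) / 6 = 4.75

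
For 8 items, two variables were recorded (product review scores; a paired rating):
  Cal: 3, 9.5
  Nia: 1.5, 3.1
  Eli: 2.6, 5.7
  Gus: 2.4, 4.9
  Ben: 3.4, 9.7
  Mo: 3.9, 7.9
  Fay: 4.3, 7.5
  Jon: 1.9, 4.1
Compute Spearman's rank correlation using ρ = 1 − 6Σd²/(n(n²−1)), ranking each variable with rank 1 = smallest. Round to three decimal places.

0.786

Ranks of variable 1: 5, 1, 4, 3, 6, 7, 8, 2
Ranks of variable 2: 7, 1, 4, 3, 8, 6, 5, 2
d = r₁ − r₂: -2, 0, 0, 0, -2, 1, 3, 0
d²: 4, 0, 0, 0, 4, 1, 9, 0; Σd² = 18
ρ = 1 − 6·18/(8·63) = 1 − 108/504 = 0.786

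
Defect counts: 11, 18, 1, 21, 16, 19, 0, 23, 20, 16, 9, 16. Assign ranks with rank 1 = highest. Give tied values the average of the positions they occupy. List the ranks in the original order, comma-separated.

Sorted (descending): 23, 21, 20, 19, 18, 16, 16, 16, 11, 9, 1, 0
The 3 values of 16 occupy positions 6–8 → average rank 7.

9, 5, 11, 2, 7, 4, 12, 1, 3, 7, 10, 7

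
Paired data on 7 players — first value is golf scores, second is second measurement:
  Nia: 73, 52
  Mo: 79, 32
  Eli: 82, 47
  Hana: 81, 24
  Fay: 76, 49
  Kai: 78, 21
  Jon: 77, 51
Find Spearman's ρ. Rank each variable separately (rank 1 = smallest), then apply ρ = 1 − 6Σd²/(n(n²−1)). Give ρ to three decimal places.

-0.643

Ranks of variable 1: 1, 5, 7, 6, 2, 4, 3
Ranks of variable 2: 7, 3, 4, 2, 5, 1, 6
d = r₁ − r₂: -6, 2, 3, 4, -3, 3, -3
d²: 36, 4, 9, 16, 9, 9, 9; Σd² = 92
ρ = 1 − 6·92/(7·48) = 1 − 552/336 = -0.643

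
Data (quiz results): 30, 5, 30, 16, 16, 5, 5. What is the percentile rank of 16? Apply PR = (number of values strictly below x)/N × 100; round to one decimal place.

N = 7.
Strictly below 16: 3. Equal to 16: 2.
PR = 3/7 × 100 = 42.9

42.9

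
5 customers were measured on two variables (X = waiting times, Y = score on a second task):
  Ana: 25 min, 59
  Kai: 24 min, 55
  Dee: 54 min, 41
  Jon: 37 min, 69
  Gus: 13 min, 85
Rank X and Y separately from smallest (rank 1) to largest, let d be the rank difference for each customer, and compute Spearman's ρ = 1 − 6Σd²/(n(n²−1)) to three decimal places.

Ranks of variable 1: 3, 2, 5, 4, 1
Ranks of variable 2: 3, 2, 1, 4, 5
d = r₁ − r₂: 0, 0, 4, 0, -4
d²: 0, 0, 16, 0, 16; Σd² = 32
ρ = 1 − 6·32/(5·24) = 1 − 192/120 = -0.600

-0.600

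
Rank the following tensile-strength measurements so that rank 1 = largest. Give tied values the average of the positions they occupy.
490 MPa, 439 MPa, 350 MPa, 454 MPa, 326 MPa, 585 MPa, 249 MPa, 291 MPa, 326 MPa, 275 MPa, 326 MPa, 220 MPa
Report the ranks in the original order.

Sorted (descending): 585, 490, 454, 439, 350, 326, 326, 326, 291, 275, 249, 220
The 3 values of 326 occupy positions 6–8 → average rank 7.

2, 4, 5, 3, 7, 1, 11, 9, 7, 10, 7, 12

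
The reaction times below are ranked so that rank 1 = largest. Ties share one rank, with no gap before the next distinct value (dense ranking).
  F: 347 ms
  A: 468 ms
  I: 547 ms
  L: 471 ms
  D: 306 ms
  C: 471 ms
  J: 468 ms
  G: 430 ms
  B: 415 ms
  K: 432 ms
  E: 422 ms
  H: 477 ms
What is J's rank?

Sorted (descending): 547, 477, 471, 471, 468, 468, 432, 430, 422, 415, 347, 306
The 2 values of 471 share dense rank 3.
The 2 values of 468 share dense rank 4.
Remaining distinct values take the next consecutive integers.
J has value 468 ms → rank 4.

4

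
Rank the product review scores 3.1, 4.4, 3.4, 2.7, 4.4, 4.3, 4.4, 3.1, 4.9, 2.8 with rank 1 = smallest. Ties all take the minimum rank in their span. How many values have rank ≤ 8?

9

Sorted (ascending): 2.7, 2.8, 3.1, 3.1, 3.4, 4.3, 4.4, 4.4, 4.4, 4.9
The 2 values of 3.1 occupy positions 3–4 → each gets rank 3.
The 3 values of 4.4 occupy positions 7–9 → each gets rank 7.
Ranks ≤ 8: {1, 2, 3, 3, 5, 6, 7, 7, 7} → 9 values.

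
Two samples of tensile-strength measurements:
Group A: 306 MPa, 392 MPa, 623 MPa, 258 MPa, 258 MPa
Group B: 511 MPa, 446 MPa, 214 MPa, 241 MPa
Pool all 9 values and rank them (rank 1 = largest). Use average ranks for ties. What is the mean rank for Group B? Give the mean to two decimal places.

5.50

Sorted (descending): 623, 511, 446, 392, 306, 258, 258, 241, 214
The 2 values of 258 occupy positions 6–7 → average rank (6+7)/2 = 6.5.
Group B values → pooled ranks: 511→2, 446→3, 214→9, 241→8
Mean rank = (2 + 3 + 9 + 8) / 4 = 5.50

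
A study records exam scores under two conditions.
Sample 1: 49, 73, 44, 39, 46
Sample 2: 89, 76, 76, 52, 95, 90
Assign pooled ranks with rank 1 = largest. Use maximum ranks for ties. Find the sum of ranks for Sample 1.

Sorted (descending): 95, 90, 89, 76, 76, 73, 52, 49, 46, 44, 39
The 2 values of 76 occupy positions 4–5 → each gets rank 5.
Sample 1 values → pooled ranks: 49→8, 73→6, 44→10, 39→11, 46→9
Rank sum = 8 + 6 + 10 + 11 + 9 = 44

44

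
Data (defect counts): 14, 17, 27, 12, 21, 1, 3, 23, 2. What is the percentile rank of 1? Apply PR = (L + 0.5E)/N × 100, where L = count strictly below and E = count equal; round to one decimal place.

5.6

N = 9.
Strictly below 1: 0. Equal to 1: 1.
PR = (0 + 0.5·1)/9 × 100 = 5.6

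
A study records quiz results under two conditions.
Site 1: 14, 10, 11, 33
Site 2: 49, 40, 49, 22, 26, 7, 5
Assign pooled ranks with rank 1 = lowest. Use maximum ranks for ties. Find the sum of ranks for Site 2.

47

Sorted (ascending): 5, 7, 10, 11, 14, 22, 26, 33, 40, 49, 49
The 2 values of 49 occupy positions 10–11 → each gets rank 11.
Site 2 values → pooled ranks: 49→11, 40→9, 49→11, 22→6, 26→7, 7→2, 5→1
Rank sum = 11 + 9 + 11 + 6 + 7 + 2 + 1 = 47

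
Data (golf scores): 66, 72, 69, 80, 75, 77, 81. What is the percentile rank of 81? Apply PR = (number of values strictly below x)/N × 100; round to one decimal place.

N = 7.
Strictly below 81: 6. Equal to 81: 1.
PR = 6/7 × 100 = 85.7

85.7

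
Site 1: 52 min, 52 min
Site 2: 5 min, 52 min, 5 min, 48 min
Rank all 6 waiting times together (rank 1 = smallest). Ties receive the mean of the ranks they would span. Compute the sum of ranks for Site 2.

11

Sorted (ascending): 5, 5, 48, 52, 52, 52
The 2 values of 5 occupy positions 1–2 → average rank (1+2)/2 = 1.5.
The 3 values of 52 occupy positions 4–6 → average rank 5.
Site 2 values → pooled ranks: 5→1.5, 52→5, 5→1.5, 48→3
Rank sum = 1.5 + 5 + 1.5 + 3 = 11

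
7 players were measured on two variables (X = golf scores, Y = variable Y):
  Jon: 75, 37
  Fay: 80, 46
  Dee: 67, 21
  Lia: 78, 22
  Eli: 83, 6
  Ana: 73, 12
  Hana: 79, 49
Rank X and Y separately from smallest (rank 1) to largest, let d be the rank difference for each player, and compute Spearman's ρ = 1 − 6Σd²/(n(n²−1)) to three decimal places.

0.143

Ranks of variable 1: 3, 6, 1, 4, 7, 2, 5
Ranks of variable 2: 5, 6, 3, 4, 1, 2, 7
d = r₁ − r₂: -2, 0, -2, 0, 6, 0, -2
d²: 4, 0, 4, 0, 36, 0, 4; Σd² = 48
ρ = 1 − 6·48/(7·48) = 1 − 288/336 = 0.143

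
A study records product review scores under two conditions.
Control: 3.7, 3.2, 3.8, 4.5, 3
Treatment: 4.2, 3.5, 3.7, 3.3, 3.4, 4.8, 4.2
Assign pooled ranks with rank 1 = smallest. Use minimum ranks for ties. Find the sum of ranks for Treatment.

48

Sorted (ascending): 3, 3.2, 3.3, 3.4, 3.5, 3.7, 3.7, 3.8, 4.2, 4.2, 4.5, 4.8
The 2 values of 3.7 occupy positions 6–7 → each gets rank 6.
The 2 values of 4.2 occupy positions 9–10 → each gets rank 9.
Treatment values → pooled ranks: 4.2→9, 3.5→5, 3.7→6, 3.3→3, 3.4→4, 4.8→12, 4.2→9
Rank sum = 9 + 5 + 6 + 3 + 4 + 12 + 9 = 48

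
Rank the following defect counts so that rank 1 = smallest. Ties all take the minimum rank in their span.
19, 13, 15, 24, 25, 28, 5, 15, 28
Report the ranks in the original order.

5, 2, 3, 6, 7, 8, 1, 3, 8

Sorted (ascending): 5, 13, 15, 15, 19, 24, 25, 28, 28
The 2 values of 15 occupy positions 3–4 → each gets rank 3.
The 2 values of 28 occupy positions 8–9 → each gets rank 8.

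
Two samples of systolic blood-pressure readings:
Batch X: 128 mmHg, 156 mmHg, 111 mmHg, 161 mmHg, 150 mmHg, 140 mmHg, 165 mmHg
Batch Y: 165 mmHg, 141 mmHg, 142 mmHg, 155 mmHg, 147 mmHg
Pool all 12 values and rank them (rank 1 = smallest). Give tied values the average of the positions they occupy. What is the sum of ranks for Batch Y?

Sorted (ascending): 111, 128, 140, 141, 142, 147, 150, 155, 156, 161, 165, 165
The 2 values of 165 occupy positions 11–12 → average rank (11+12)/2 = 11.5.
Batch Y values → pooled ranks: 165→11.5, 141→4, 142→5, 155→8, 147→6
Rank sum = 11.5 + 4 + 5 + 8 + 6 = 34.5

34.5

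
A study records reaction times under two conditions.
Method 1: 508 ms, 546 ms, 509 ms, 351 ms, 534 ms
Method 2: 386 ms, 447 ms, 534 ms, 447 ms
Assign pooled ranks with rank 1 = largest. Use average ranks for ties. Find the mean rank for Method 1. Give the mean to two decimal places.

4.30

Sorted (descending): 546, 534, 534, 509, 508, 447, 447, 386, 351
The 2 values of 534 occupy positions 2–3 → average rank (2+3)/2 = 2.5.
The 2 values of 447 occupy positions 6–7 → average rank (6+7)/2 = 6.5.
Method 1 values → pooled ranks: 508→5, 546→1, 509→4, 351→9, 534→2.5
Mean rank = (5 + 1 + 4 + 9 + 2.5) / 5 = 4.30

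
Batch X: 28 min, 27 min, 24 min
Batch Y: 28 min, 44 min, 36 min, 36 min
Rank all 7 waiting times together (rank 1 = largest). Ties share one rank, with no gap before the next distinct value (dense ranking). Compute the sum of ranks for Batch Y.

8

Sorted (descending): 44, 36, 36, 28, 28, 27, 24
The 2 values of 36 share dense rank 2.
The 2 values of 28 share dense rank 3.
Remaining distinct values take the next consecutive integers.
Batch Y values → pooled ranks: 28→3, 44→1, 36→2, 36→2
Rank sum = 3 + 1 + 2 + 2 = 8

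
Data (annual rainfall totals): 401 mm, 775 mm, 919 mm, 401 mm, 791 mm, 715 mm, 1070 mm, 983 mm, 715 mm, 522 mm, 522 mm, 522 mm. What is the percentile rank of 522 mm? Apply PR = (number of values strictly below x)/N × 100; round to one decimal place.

16.7

N = 12.
Strictly below 522: 2. Equal to 522: 3.
PR = 2/12 × 100 = 16.7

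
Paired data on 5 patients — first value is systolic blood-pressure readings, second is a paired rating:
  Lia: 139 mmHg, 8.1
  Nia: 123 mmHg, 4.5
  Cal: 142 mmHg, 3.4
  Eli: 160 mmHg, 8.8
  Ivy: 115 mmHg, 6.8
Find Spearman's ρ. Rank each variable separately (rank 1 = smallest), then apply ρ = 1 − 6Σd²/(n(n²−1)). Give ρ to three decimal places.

0.300

Ranks of variable 1: 3, 2, 4, 5, 1
Ranks of variable 2: 4, 2, 1, 5, 3
d = r₁ − r₂: -1, 0, 3, 0, -2
d²: 1, 0, 9, 0, 4; Σd² = 14
ρ = 1 − 6·14/(5·24) = 1 − 84/120 = 0.300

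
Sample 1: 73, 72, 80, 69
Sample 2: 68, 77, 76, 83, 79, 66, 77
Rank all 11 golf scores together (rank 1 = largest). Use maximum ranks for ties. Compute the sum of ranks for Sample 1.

Sorted (descending): 83, 80, 79, 77, 77, 76, 73, 72, 69, 68, 66
The 2 values of 77 occupy positions 4–5 → each gets rank 5.
Sample 1 values → pooled ranks: 73→7, 72→8, 80→2, 69→9
Rank sum = 7 + 8 + 2 + 9 = 26

26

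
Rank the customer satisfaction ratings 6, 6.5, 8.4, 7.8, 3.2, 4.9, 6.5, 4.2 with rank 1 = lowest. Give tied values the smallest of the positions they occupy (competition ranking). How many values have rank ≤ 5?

Sorted (ascending): 3.2, 4.2, 4.9, 6, 6.5, 6.5, 7.8, 8.4
The 2 values of 6.5 occupy positions 5–6 → each gets rank 5.
Ranks ≤ 5: {1, 2, 3, 4, 5, 5} → 6 values.

6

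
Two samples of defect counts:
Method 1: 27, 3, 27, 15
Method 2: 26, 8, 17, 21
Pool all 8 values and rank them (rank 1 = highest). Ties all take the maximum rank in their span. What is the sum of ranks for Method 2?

19

Sorted (descending): 27, 27, 26, 21, 17, 15, 8, 3
The 2 values of 27 occupy positions 1–2 → each gets rank 2.
Method 2 values → pooled ranks: 26→3, 8→7, 17→5, 21→4
Rank sum = 3 + 7 + 5 + 4 = 19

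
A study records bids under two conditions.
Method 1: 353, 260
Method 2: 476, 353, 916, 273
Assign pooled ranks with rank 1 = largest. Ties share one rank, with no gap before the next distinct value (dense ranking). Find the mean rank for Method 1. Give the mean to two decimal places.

Sorted (descending): 916, 476, 353, 353, 273, 260
The 2 values of 353 share dense rank 3.
Remaining distinct values take the next consecutive integers.
Method 1 values → pooled ranks: 353→3, 260→5
Mean rank = (3 + 5) / 2 = 4.00

4.00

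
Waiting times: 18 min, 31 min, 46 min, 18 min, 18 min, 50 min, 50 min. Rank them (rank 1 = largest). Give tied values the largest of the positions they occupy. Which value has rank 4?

31

Sorted (descending): 50, 50, 46, 31, 18, 18, 18
The 2 values of 50 occupy positions 1–2 → each gets rank 2.
The 3 values of 18 occupy positions 5–7 → each gets rank 7.
Rank 4 → value 31.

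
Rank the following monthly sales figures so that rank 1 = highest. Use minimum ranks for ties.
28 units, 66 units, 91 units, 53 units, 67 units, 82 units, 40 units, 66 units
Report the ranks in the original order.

Sorted (descending): 91, 82, 67, 66, 66, 53, 40, 28
The 2 values of 66 occupy positions 4–5 → each gets rank 4.

8, 4, 1, 6, 3, 2, 7, 4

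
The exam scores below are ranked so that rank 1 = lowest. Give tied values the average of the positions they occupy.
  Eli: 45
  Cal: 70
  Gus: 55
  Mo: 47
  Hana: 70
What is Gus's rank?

Sorted (ascending): 45, 47, 55, 70, 70
The 2 values of 70 occupy positions 4–5 → average rank (4+5)/2 = 4.5.
Gus has value 55 → rank 3.

3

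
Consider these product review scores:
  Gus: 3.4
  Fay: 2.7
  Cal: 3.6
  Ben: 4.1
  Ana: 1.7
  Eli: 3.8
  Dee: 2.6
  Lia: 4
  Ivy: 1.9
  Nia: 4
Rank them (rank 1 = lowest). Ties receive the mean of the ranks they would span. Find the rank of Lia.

Sorted (ascending): 1.7, 1.9, 2.6, 2.7, 3.4, 3.6, 3.8, 4, 4, 4.1
The 2 values of 4 occupy positions 8–9 → average rank (8+9)/2 = 8.5.
Lia has value 4 → rank 8.5.

8.5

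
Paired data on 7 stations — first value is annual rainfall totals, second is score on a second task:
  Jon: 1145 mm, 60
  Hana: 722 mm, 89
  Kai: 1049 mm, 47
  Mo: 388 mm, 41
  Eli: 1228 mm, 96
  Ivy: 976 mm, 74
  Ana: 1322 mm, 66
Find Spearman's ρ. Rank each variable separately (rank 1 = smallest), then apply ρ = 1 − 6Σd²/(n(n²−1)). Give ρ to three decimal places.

0.321

Ranks of variable 1: 5, 2, 4, 1, 6, 3, 7
Ranks of variable 2: 3, 6, 2, 1, 7, 5, 4
d = r₁ − r₂: 2, -4, 2, 0, -1, -2, 3
d²: 4, 16, 4, 0, 1, 4, 9; Σd² = 38
ρ = 1 − 6·38/(7·48) = 1 − 228/336 = 0.321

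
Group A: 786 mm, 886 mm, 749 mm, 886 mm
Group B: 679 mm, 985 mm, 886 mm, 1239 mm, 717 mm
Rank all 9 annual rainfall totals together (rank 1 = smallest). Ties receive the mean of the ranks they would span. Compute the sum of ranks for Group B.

26

Sorted (ascending): 679, 717, 749, 786, 886, 886, 886, 985, 1239
The 3 values of 886 occupy positions 5–7 → average rank 6.
Group B values → pooled ranks: 679→1, 985→8, 886→6, 1239→9, 717→2
Rank sum = 1 + 8 + 6 + 9 + 2 = 26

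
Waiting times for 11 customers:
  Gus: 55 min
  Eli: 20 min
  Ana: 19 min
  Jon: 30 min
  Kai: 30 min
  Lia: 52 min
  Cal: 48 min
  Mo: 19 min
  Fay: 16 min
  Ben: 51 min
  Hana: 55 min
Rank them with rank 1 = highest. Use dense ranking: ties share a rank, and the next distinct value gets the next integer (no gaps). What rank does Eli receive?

6

Sorted (descending): 55, 55, 52, 51, 48, 30, 30, 20, 19, 19, 16
The 2 values of 55 share dense rank 1.
The 2 values of 30 share dense rank 5.
The 2 values of 19 share dense rank 7.
Remaining distinct values take the next consecutive integers.
Eli has value 20 min → rank 6.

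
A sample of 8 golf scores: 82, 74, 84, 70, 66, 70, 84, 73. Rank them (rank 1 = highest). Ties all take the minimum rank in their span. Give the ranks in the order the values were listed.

3, 4, 1, 6, 8, 6, 1, 5

Sorted (descending): 84, 84, 82, 74, 73, 70, 70, 66
The 2 values of 84 occupy positions 1–2 → each gets rank 1.
The 2 values of 70 occupy positions 6–7 → each gets rank 6.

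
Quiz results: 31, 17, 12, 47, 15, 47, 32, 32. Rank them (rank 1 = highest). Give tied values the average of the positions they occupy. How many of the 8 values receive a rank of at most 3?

2

Sorted (descending): 47, 47, 32, 32, 31, 17, 15, 12
The 2 values of 47 occupy positions 1–2 → average rank (1+2)/2 = 1.5.
The 2 values of 32 occupy positions 3–4 → average rank (3+4)/2 = 3.5.
Ranks ≤ 3: {1.5, 1.5} → 2 values.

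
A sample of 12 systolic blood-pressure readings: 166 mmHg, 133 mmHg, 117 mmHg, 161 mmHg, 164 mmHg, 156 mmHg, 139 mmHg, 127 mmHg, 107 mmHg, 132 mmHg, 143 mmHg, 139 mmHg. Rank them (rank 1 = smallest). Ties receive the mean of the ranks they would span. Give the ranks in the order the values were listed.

12, 5, 2, 10, 11, 9, 6.5, 3, 1, 4, 8, 6.5

Sorted (ascending): 107, 117, 127, 132, 133, 139, 139, 143, 156, 161, 164, 166
The 2 values of 139 occupy positions 6–7 → average rank (6+7)/2 = 6.5.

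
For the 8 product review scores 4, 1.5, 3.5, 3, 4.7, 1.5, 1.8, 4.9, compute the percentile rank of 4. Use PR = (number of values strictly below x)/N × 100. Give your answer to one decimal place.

N = 8.
Strictly below 4: 5. Equal to 4: 1.
PR = 5/8 × 100 = 62.5

62.5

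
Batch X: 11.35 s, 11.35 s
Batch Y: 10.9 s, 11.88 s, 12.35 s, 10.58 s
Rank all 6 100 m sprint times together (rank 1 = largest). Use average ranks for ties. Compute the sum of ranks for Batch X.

Sorted (descending): 12.35, 11.88, 11.35, 11.35, 10.9, 10.58
The 2 values of 11.35 occupy positions 3–4 → average rank (3+4)/2 = 3.5.
Batch X values → pooled ranks: 11.35→3.5, 11.35→3.5
Rank sum = 3.5 + 3.5 = 7

7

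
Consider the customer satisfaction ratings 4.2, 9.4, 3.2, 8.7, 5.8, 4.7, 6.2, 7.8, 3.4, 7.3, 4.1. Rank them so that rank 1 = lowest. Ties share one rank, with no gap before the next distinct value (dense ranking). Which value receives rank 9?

Sorted (ascending): 3.2, 3.4, 4.1, 4.2, 4.7, 5.8, 6.2, 7.3, 7.8, 8.7, 9.4
No ties — each value takes its position as its rank.
Rank 9 → value 7.8.

7.8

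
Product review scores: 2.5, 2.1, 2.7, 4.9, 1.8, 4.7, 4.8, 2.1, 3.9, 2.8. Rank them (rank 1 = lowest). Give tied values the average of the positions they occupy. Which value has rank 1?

Sorted (ascending): 1.8, 2.1, 2.1, 2.5, 2.7, 2.8, 3.9, 4.7, 4.8, 4.9
The 2 values of 2.1 occupy positions 2–3 → average rank (2+3)/2 = 2.5.
Rank 1 → value 1.8.

1.8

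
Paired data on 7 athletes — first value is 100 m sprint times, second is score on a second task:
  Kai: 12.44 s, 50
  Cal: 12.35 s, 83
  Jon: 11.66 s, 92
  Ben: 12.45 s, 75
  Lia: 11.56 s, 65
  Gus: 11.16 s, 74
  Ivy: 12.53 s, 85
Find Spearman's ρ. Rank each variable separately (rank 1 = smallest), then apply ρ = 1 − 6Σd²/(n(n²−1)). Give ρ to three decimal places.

Ranks of variable 1: 5, 4, 3, 6, 2, 1, 7
Ranks of variable 2: 1, 5, 7, 4, 2, 3, 6
d = r₁ − r₂: 4, -1, -4, 2, 0, -2, 1
d²: 16, 1, 16, 4, 0, 4, 1; Σd² = 42
ρ = 1 − 6·42/(7·48) = 1 − 252/336 = 0.250

0.250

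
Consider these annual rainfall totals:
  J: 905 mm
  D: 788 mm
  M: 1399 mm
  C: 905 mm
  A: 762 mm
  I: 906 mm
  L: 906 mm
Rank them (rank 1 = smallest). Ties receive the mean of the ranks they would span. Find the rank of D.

Sorted (ascending): 762, 788, 905, 905, 906, 906, 1399
The 2 values of 905 occupy positions 3–4 → average rank (3+4)/2 = 3.5.
The 2 values of 906 occupy positions 5–6 → average rank (5+6)/2 = 5.5.
D has value 788 mm → rank 2.

2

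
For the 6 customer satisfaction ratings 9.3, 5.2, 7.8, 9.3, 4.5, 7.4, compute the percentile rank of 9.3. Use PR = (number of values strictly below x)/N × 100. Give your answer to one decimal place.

66.7

N = 6.
Strictly below 9.3: 4. Equal to 9.3: 2.
PR = 4/6 × 100 = 66.7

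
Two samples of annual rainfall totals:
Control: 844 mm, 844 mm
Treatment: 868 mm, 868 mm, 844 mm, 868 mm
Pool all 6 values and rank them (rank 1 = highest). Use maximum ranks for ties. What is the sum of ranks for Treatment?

Sorted (descending): 868, 868, 868, 844, 844, 844
The 3 values of 868 occupy positions 1–3 → each gets rank 3.
The 3 values of 844 occupy positions 4–6 → each gets rank 6.
Treatment values → pooled ranks: 868→3, 868→3, 844→6, 868→3
Rank sum = 3 + 3 + 6 + 3 = 15

15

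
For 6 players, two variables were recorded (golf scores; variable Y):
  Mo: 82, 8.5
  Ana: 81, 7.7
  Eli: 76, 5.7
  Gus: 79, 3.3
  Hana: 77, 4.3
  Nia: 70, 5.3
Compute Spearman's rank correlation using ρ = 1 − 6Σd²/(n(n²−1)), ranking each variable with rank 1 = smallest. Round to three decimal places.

0.486

Ranks of variable 1: 6, 5, 2, 4, 3, 1
Ranks of variable 2: 6, 5, 4, 1, 2, 3
d = r₁ − r₂: 0, 0, -2, 3, 1, -2
d²: 0, 0, 4, 9, 1, 4; Σd² = 18
ρ = 1 − 6·18/(6·35) = 1 − 108/210 = 0.486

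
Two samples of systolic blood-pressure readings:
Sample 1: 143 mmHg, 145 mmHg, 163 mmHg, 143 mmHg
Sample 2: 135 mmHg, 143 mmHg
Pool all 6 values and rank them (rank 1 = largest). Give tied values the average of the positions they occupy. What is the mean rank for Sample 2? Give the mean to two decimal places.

5.00

Sorted (descending): 163, 145, 143, 143, 143, 135
The 3 values of 143 occupy positions 3–5 → average rank 4.
Sample 2 values → pooled ranks: 135→6, 143→4
Mean rank = (6 + 4) / 2 = 5.00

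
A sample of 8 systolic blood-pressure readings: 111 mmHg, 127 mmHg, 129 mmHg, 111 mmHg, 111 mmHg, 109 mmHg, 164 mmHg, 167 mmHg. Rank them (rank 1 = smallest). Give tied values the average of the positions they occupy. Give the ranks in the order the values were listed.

Sorted (ascending): 109, 111, 111, 111, 127, 129, 164, 167
The 3 values of 111 occupy positions 2–4 → average rank 3.

3, 5, 6, 3, 3, 1, 7, 8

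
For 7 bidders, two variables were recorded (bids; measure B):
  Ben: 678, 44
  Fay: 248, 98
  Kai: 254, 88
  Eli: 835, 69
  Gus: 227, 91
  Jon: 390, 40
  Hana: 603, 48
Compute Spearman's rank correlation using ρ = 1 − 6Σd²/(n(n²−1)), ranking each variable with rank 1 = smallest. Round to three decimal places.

Ranks of variable 1: 6, 2, 3, 7, 1, 4, 5
Ranks of variable 2: 2, 7, 5, 4, 6, 1, 3
d = r₁ − r₂: 4, -5, -2, 3, -5, 3, 2
d²: 16, 25, 4, 9, 25, 9, 4; Σd² = 92
ρ = 1 − 6·92/(7·48) = 1 − 552/336 = -0.643

-0.643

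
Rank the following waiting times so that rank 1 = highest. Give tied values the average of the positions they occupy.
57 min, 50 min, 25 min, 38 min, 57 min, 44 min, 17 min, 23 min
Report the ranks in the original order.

Sorted (descending): 57, 57, 50, 44, 38, 25, 23, 17
The 2 values of 57 occupy positions 1–2 → average rank (1+2)/2 = 1.5.

1.5, 3, 6, 5, 1.5, 4, 8, 7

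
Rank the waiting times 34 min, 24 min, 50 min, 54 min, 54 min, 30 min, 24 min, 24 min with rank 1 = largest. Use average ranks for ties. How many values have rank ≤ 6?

5

Sorted (descending): 54, 54, 50, 34, 30, 24, 24, 24
The 2 values of 54 occupy positions 1–2 → average rank (1+2)/2 = 1.5.
The 3 values of 24 occupy positions 6–8 → average rank 7.
Ranks ≤ 6: {1.5, 1.5, 3, 4, 5} → 5 values.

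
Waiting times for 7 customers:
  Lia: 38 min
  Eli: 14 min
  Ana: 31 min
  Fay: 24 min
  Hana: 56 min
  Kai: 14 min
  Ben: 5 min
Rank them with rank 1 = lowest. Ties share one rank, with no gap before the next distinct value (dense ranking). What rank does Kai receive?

Sorted (ascending): 5, 14, 14, 24, 31, 38, 56
The 2 values of 14 share dense rank 2.
Remaining distinct values take the next consecutive integers.
Kai has value 14 min → rank 2.

2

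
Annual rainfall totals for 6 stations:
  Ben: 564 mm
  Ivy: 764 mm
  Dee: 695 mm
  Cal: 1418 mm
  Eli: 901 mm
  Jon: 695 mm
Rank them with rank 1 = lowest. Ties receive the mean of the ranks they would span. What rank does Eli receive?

Sorted (ascending): 564, 695, 695, 764, 901, 1418
The 2 values of 695 occupy positions 2–3 → average rank (2+3)/2 = 2.5.
Eli has value 901 mm → rank 5.

5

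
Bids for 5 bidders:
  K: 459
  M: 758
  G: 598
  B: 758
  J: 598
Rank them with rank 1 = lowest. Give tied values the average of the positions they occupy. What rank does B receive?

Sorted (ascending): 459, 598, 598, 758, 758
The 2 values of 598 occupy positions 2–3 → average rank (2+3)/2 = 2.5.
The 2 values of 758 occupy positions 4–5 → average rank (4+5)/2 = 4.5.
B has value 758 → rank 4.5.

4.5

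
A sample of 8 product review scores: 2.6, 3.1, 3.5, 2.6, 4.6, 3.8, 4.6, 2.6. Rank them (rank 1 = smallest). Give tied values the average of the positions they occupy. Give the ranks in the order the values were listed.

Sorted (ascending): 2.6, 2.6, 2.6, 3.1, 3.5, 3.8, 4.6, 4.6
The 3 values of 2.6 occupy positions 1–3 → average rank 2.
The 2 values of 4.6 occupy positions 7–8 → average rank (7+8)/2 = 7.5.

2, 4, 5, 2, 7.5, 6, 7.5, 2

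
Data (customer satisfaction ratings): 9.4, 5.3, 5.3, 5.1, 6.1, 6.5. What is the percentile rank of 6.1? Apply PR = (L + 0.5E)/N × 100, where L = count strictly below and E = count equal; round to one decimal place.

58.3

N = 6.
Strictly below 6.1: 3. Equal to 6.1: 1.
PR = (3 + 0.5·1)/6 × 100 = 58.3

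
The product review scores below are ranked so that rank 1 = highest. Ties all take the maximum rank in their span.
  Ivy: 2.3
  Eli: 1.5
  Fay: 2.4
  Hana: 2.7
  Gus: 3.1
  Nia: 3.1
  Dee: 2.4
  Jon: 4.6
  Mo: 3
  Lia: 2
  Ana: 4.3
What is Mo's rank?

5

Sorted (descending): 4.6, 4.3, 3.1, 3.1, 3, 2.7, 2.4, 2.4, 2.3, 2, 1.5
The 2 values of 3.1 occupy positions 3–4 → each gets rank 4.
The 2 values of 2.4 occupy positions 7–8 → each gets rank 8.
Mo has value 3 → rank 5.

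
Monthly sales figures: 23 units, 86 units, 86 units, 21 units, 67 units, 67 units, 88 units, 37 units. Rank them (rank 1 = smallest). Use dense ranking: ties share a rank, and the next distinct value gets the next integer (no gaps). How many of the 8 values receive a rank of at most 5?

Sorted (ascending): 21, 23, 37, 67, 67, 86, 86, 88
The 2 values of 67 share dense rank 4.
The 2 values of 86 share dense rank 5.
Remaining distinct values take the next consecutive integers.
Ranks ≤ 5: {1, 2, 3, 4, 4, 5, 5} → 7 values.

7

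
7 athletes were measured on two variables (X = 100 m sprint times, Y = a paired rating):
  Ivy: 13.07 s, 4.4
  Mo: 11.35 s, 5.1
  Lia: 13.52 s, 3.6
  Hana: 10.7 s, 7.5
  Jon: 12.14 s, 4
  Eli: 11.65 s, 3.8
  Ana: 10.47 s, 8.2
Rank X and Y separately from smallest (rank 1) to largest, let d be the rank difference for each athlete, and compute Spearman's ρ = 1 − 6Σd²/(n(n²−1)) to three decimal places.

-0.857

Ranks of variable 1: 6, 3, 7, 2, 5, 4, 1
Ranks of variable 2: 4, 5, 1, 6, 3, 2, 7
d = r₁ − r₂: 2, -2, 6, -4, 2, 2, -6
d²: 4, 4, 36, 16, 4, 4, 36; Σd² = 104
ρ = 1 − 6·104/(7·48) = 1 − 624/336 = -0.857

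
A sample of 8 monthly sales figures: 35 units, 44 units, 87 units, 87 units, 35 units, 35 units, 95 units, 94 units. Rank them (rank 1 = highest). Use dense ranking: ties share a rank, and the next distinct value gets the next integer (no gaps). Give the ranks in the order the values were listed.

Sorted (descending): 95, 94, 87, 87, 44, 35, 35, 35
The 2 values of 87 share dense rank 3.
The 3 values of 35 share dense rank 5.
Remaining distinct values take the next consecutive integers.

5, 4, 3, 3, 5, 5, 1, 2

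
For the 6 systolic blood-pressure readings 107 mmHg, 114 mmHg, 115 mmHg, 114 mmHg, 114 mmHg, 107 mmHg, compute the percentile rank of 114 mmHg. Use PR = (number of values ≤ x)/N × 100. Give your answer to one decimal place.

N = 6.
Strictly below 114: 2. Equal to 114: 3.
PR = 5/6 × 100 = 83.3

83.3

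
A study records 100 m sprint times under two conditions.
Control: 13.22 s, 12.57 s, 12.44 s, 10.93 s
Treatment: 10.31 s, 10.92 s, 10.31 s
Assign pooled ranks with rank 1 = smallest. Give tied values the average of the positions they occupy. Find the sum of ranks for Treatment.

6

Sorted (ascending): 10.31, 10.31, 10.92, 10.93, 12.44, 12.57, 13.22
The 2 values of 10.31 occupy positions 1–2 → average rank (1+2)/2 = 1.5.
Treatment values → pooled ranks: 10.31→1.5, 10.92→3, 10.31→1.5
Rank sum = 1.5 + 3 + 1.5 = 6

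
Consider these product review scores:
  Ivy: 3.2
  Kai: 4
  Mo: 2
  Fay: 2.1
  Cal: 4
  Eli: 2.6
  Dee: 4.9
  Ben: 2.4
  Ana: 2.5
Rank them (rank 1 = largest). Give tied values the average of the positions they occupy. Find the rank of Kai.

Sorted (descending): 4.9, 4, 4, 3.2, 2.6, 2.5, 2.4, 2.1, 2
The 2 values of 4 occupy positions 2–3 → average rank (2+3)/2 = 2.5.
Kai has value 4 → rank 2.5.

2.5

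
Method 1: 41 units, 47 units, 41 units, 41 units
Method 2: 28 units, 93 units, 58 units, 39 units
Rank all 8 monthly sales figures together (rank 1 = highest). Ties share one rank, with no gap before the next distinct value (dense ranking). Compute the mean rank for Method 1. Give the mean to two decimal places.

Sorted (descending): 93, 58, 47, 41, 41, 41, 39, 28
The 3 values of 41 share dense rank 4.
Remaining distinct values take the next consecutive integers.
Method 1 values → pooled ranks: 41→4, 47→3, 41→4, 41→4
Mean rank = (4 + 3 + 4 + 4) / 4 = 3.75

3.75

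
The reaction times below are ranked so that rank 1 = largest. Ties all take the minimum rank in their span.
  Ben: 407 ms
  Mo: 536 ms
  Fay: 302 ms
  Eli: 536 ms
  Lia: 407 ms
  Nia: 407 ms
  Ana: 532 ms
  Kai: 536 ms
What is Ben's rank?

5

Sorted (descending): 536, 536, 536, 532, 407, 407, 407, 302
The 3 values of 536 occupy positions 1–3 → each gets rank 1.
The 3 values of 407 occupy positions 5–7 → each gets rank 5.
Ben has value 407 ms → rank 5.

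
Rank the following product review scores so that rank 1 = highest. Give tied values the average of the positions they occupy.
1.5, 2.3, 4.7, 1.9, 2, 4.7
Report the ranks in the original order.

6, 3, 1.5, 5, 4, 1.5

Sorted (descending): 4.7, 4.7, 2.3, 2, 1.9, 1.5
The 2 values of 4.7 occupy positions 1–2 → average rank (1+2)/2 = 1.5.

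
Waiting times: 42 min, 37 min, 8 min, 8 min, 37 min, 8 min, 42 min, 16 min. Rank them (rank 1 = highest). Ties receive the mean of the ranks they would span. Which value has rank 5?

Sorted (descending): 42, 42, 37, 37, 16, 8, 8, 8
The 2 values of 42 occupy positions 1–2 → average rank (1+2)/2 = 1.5.
The 2 values of 37 occupy positions 3–4 → average rank (3+4)/2 = 3.5.
The 3 values of 8 occupy positions 6–8 → average rank 7.
Rank 5 → value 16.

16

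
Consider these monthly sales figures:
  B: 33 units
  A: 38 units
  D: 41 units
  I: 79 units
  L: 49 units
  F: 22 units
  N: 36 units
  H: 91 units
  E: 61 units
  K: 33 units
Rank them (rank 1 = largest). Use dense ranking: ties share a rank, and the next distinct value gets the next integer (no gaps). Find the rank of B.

Sorted (descending): 91, 79, 61, 49, 41, 38, 36, 33, 33, 22
The 2 values of 33 share dense rank 8.
Remaining distinct values take the next consecutive integers.
B has value 33 units → rank 8.

8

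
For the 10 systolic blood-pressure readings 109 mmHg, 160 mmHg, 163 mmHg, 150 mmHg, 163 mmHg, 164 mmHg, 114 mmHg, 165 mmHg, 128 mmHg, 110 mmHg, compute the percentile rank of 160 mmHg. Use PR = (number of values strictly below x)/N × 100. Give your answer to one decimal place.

50.0

N = 10.
Strictly below 160: 5. Equal to 160: 1.
PR = 5/10 × 100 = 50.0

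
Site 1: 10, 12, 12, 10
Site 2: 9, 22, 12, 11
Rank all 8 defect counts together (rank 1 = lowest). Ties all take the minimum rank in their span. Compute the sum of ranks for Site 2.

Sorted (ascending): 9, 10, 10, 11, 12, 12, 12, 22
The 2 values of 10 occupy positions 2–3 → each gets rank 2.
The 3 values of 12 occupy positions 5–7 → each gets rank 5.
Site 2 values → pooled ranks: 9→1, 22→8, 12→5, 11→4
Rank sum = 1 + 8 + 5 + 4 = 18

18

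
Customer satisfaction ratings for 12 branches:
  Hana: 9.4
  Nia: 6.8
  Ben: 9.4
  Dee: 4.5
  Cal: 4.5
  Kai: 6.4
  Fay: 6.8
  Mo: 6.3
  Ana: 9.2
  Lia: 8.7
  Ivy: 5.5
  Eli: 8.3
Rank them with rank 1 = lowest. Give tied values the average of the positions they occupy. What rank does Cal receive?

1.5

Sorted (ascending): 4.5, 4.5, 5.5, 6.3, 6.4, 6.8, 6.8, 8.3, 8.7, 9.2, 9.4, 9.4
The 2 values of 4.5 occupy positions 1–2 → average rank (1+2)/2 = 1.5.
The 2 values of 6.8 occupy positions 6–7 → average rank (6+7)/2 = 6.5.
The 2 values of 9.4 occupy positions 11–12 → average rank (11+12)/2 = 11.5.
Cal has value 4.5 → rank 1.5.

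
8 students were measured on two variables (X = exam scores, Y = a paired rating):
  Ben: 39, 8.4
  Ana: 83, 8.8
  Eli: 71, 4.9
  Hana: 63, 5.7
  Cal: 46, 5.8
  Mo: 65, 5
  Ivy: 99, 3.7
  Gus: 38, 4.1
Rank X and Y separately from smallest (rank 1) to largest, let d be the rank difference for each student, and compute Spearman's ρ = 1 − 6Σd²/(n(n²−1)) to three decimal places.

Ranks of variable 1: 2, 7, 6, 4, 3, 5, 8, 1
Ranks of variable 2: 7, 8, 3, 5, 6, 4, 1, 2
d = r₁ − r₂: -5, -1, 3, -1, -3, 1, 7, -1
d²: 25, 1, 9, 1, 9, 1, 49, 1; Σd² = 96
ρ = 1 − 6·96/(8·63) = 1 − 576/504 = -0.143

-0.143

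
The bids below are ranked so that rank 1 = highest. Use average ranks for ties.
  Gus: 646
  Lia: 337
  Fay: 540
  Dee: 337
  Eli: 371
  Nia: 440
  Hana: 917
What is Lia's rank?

6.5

Sorted (descending): 917, 646, 540, 440, 371, 337, 337
The 2 values of 337 occupy positions 6–7 → average rank (6+7)/2 = 6.5.
Lia has value 337 → rank 6.5.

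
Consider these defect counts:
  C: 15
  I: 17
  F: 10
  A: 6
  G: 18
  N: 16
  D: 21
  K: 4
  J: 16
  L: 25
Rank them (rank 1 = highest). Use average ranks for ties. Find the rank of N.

Sorted (descending): 25, 21, 18, 17, 16, 16, 15, 10, 6, 4
The 2 values of 16 occupy positions 5–6 → average rank (5+6)/2 = 5.5.
N has value 16 → rank 5.5.

5.5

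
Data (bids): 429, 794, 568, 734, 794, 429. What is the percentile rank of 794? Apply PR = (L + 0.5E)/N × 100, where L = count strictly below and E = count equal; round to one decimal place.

83.3

N = 6.
Strictly below 794: 4. Equal to 794: 2.
PR = (4 + 0.5·2)/6 × 100 = 83.3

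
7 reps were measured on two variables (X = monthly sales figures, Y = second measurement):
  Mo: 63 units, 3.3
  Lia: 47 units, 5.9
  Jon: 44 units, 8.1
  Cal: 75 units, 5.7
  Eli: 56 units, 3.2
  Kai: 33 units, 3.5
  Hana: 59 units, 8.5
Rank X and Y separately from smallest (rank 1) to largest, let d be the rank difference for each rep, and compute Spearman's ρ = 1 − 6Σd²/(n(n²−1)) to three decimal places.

-0.107

Ranks of variable 1: 6, 3, 2, 7, 4, 1, 5
Ranks of variable 2: 2, 5, 6, 4, 1, 3, 7
d = r₁ − r₂: 4, -2, -4, 3, 3, -2, -2
d²: 16, 4, 16, 9, 9, 4, 4; Σd² = 62
ρ = 1 − 6·62/(7·48) = 1 − 372/336 = -0.107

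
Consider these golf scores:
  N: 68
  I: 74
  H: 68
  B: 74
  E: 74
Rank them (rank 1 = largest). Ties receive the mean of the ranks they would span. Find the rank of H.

Sorted (descending): 74, 74, 74, 68, 68
The 3 values of 74 occupy positions 1–3 → average rank 2.
The 2 values of 68 occupy positions 4–5 → average rank (4+5)/2 = 4.5.
H has value 68 → rank 4.5.

4.5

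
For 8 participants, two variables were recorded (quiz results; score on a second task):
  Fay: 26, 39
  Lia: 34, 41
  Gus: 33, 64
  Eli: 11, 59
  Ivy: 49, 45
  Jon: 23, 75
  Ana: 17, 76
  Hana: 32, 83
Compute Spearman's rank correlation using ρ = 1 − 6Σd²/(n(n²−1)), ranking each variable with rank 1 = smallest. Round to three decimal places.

-0.333

Ranks of variable 1: 4, 7, 6, 1, 8, 3, 2, 5
Ranks of variable 2: 1, 2, 5, 4, 3, 6, 7, 8
d = r₁ − r₂: 3, 5, 1, -3, 5, -3, -5, -3
d²: 9, 25, 1, 9, 25, 9, 25, 9; Σd² = 112
ρ = 1 − 6·112/(8·63) = 1 − 672/504 = -0.333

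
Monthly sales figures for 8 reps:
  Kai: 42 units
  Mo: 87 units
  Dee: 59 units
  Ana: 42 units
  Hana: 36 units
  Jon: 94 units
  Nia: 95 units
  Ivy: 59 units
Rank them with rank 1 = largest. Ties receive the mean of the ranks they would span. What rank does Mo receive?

3

Sorted (descending): 95, 94, 87, 59, 59, 42, 42, 36
The 2 values of 59 occupy positions 4–5 → average rank (4+5)/2 = 4.5.
The 2 values of 42 occupy positions 6–7 → average rank (6+7)/2 = 6.5.
Mo has value 87 units → rank 3.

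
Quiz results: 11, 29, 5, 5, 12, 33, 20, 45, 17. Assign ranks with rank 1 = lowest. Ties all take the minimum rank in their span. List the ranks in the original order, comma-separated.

3, 7, 1, 1, 4, 8, 6, 9, 5

Sorted (ascending): 5, 5, 11, 12, 17, 20, 29, 33, 45
The 2 values of 5 occupy positions 1–2 → each gets rank 1.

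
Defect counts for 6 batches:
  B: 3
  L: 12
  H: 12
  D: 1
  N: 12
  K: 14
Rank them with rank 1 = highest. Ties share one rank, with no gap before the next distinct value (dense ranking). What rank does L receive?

2

Sorted (descending): 14, 12, 12, 12, 3, 1
The 3 values of 12 share dense rank 2.
Remaining distinct values take the next consecutive integers.
L has value 12 → rank 2.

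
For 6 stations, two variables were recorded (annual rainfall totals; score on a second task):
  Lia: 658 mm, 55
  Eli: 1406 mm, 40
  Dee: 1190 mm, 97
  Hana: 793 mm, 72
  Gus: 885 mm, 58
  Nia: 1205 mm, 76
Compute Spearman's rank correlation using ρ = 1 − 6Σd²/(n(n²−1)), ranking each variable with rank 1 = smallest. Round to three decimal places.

0.029

Ranks of variable 1: 1, 6, 4, 2, 3, 5
Ranks of variable 2: 2, 1, 6, 4, 3, 5
d = r₁ − r₂: -1, 5, -2, -2, 0, 0
d²: 1, 25, 4, 4, 0, 0; Σd² = 34
ρ = 1 − 6·34/(6·35) = 1 − 204/210 = 0.029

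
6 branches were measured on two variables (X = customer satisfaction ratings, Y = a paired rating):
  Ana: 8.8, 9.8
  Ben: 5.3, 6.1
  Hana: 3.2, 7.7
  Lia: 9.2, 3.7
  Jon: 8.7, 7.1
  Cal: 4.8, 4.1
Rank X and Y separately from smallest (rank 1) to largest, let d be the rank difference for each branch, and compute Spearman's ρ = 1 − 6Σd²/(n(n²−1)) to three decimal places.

-0.200

Ranks of variable 1: 5, 3, 1, 6, 4, 2
Ranks of variable 2: 6, 3, 5, 1, 4, 2
d = r₁ − r₂: -1, 0, -4, 5, 0, 0
d²: 1, 0, 16, 25, 0, 0; Σd² = 42
ρ = 1 − 6·42/(6·35) = 1 − 252/210 = -0.200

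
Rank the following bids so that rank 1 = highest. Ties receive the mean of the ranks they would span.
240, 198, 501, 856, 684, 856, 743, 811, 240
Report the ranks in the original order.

7.5, 9, 6, 1.5, 5, 1.5, 4, 3, 7.5

Sorted (descending): 856, 856, 811, 743, 684, 501, 240, 240, 198
The 2 values of 856 occupy positions 1–2 → average rank (1+2)/2 = 1.5.
The 2 values of 240 occupy positions 7–8 → average rank (7+8)/2 = 7.5.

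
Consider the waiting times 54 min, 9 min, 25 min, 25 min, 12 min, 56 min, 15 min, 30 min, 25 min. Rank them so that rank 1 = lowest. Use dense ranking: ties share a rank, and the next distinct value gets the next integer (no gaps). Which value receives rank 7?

56

Sorted (ascending): 9, 12, 15, 25, 25, 25, 30, 54, 56
The 3 values of 25 share dense rank 4.
Remaining distinct values take the next consecutive integers.
Rank 7 → value 56.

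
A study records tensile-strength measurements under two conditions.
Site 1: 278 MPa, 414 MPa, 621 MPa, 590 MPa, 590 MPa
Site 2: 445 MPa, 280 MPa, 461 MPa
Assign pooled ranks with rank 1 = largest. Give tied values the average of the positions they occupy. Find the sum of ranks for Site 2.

16

Sorted (descending): 621, 590, 590, 461, 445, 414, 280, 278
The 2 values of 590 occupy positions 2–3 → average rank (2+3)/2 = 2.5.
Site 2 values → pooled ranks: 445→5, 280→7, 461→4
Rank sum = 5 + 7 + 4 = 16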